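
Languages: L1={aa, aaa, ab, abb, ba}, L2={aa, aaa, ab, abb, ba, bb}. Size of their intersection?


L1 = {aa, aaa, ab, abb, ba}
L2 = {aa, aaa, ab, abb, ba, bb}
Checking each string in L1 against L2:
  'aa': in L2? Yes
  'aaa': in L2? Yes
  'ab': in L2? Yes
  'abb': in L2? Yes
  'ba': in L2? Yes
Intersection = {aa, aaa, ab, abb, ba}
|L1 ∩ L2| = 5

5


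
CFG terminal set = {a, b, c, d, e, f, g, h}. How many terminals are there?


Terminal symbols: a, b, c, d, e, f, g, h
Counting each: a (#1), b (#2), c (#3), d (#4), e (#5), f (#6), g (#7), h (#8)
Total = 8

8


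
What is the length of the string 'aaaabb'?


String: 'aaaabb'
Counting characters:
  'a' appears 4 time(s)
  'b' appears 2 time(s)
Total length = 4 + 2 = 6

6


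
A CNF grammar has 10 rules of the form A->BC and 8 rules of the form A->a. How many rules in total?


CNF allows two rule forms:
  A -> BC (binary): 10 rules
  A -> a (terminal): 8 rules
Total = 10 + 8 = 18

18


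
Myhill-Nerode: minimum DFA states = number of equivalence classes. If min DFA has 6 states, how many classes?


Myhill-Nerode theorem:
Number of equivalence classes = number of states in minimal DFA
Minimal DFA states = 6
Therefore equivalence classes = 6

6


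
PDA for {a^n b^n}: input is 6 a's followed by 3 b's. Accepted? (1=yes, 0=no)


Language requires equal numbers of a's and b's
PDA pushes for each 'a', pops for each 'b'
Number of a's = 6
Number of b's = 3
6 != 3 -> Reject

0


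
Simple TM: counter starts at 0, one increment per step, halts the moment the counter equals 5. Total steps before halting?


Counter starts at 0. Counting sequence:
  Step 1: counter = 1
  Step 2: counter = 2
  Step 3: counter = 3
  Step 4: counter = 4
  Step 5: counter = 5
Counter reached 5 -> halt
Total steps = 5

5


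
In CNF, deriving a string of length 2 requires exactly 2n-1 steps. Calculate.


Chomsky Normal Form derivation:
String length n = 2
Each step either:
  - Splits a nonterminal into two (n-1 such steps)
  - Converts a nonterminal to terminal (n such steps)
Total = (n-1) + n = 2n - 1
= 2(2) - 1
= 4 - 1
= 3

3


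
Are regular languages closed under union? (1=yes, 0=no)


Regular languages are closed under:
- Union (DFA product construction)
- Intersection (DFA product construction)
- Complement (swap accept/reject states)
- Concatenation (NFA construction)
- Kleene star (NFA construction)
union is in this list
Therefore: closed

1


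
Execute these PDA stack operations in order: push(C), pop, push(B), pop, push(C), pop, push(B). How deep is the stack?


Tracing stack operations:
  push(C) -> stack = [C], depth=1
  pop -> removed C, stack = [], depth=0
  push(B) -> stack = [B], depth=1
  pop -> removed B, stack = [], depth=0
  push(C) -> stack = [C], depth=1
  pop -> removed C, stack = [], depth=0
  push(B) -> stack = [B], depth=1
Final depth = 1

1


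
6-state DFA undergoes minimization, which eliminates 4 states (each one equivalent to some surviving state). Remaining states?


Original DFA: 6 states
Redundant states removed: 4
Minimized states = original - removed
= 6 - 4
= 2

2


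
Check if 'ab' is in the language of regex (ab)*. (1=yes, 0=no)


Pattern: (ab)*
String: 'ab'
Pattern requires: zero or more repetitions of 'ab'
Pairs: ['ab']
All pairs are 'ab'? Yes
Result: 1

1


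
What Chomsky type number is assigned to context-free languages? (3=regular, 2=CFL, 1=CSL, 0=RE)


Chomsky hierarchy levels:
  Type 3: Regular (DFA/NFA/regex)
  Type 2: Context-free (PDA)
  Type 1: Context-sensitive
  Type 0: Recursively enumerable (TM)
'context-free' corresponds to Type 2

2


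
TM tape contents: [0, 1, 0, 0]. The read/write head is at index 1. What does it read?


Tape: [0, 1, 0, 0]
Positions: 0 1 2 3
Values:    0 1 0 0
Head at position 1
tape[1] = 1

1


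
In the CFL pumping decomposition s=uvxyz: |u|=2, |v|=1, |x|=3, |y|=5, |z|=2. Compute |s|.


|s| = |u| + |v| + |x| + |y| + |z|
= 2 + 1 + 3 + 5 + 2
= 3 + 3 + 7
= 6 + 7
= 13

13


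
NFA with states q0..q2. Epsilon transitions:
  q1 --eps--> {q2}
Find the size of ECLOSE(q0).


Starting from q0
Initialize closure = {q0}
q0 has no outgoing epsilon transitions -> nothing to add
Final closure: {q0}
Size = 1

1


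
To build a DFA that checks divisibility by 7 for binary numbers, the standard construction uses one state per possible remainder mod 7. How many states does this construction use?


Divisibility by 7 is tracked via the remainder mod 7: 0, 1, ..., 6
The construction assigns one state to each remainder
Number of remainders = 7

7


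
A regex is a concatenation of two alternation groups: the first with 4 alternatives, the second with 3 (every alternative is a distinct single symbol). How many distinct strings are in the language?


First group: 4 alternatives
Second group: 3 alternatives
Concatenation: each choice from group 1 pairs with each from group 2
Total = 4 x 3 = 12

12


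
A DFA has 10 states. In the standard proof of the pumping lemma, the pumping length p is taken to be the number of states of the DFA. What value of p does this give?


Pumping lemma for regular languages (standard proof):
Take p = |Q|, the number of DFA states.
Any string of length >= |Q| passes through |Q|+1 states while reading its first |Q| symbols,
so by pigeonhole some state repeats, giving the loop that can be pumped.
Here |Q| = 10
Therefore the proof uses p = 10

10


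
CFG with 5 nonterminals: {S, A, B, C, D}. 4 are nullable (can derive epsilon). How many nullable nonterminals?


Nonterminals: {S, A, B, C, D}
A nonterminal is nullable if it can derive epsilon
Counting nullable nonterminals: 4
Total nullable = 4

4


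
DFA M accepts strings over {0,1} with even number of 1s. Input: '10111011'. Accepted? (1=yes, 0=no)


DFA has 2 states: q_even (start, accept=yes) and q_odd
Processing string '10111011' character by character:
  Position 0: read '1', 1-count=1 -> q_odd
  Position 1: read '0', 1-count=1 -> q_odd (no change)
  Position 2: read '1', 1-count=2 -> q_even
  Position 3: read '1', 1-count=3 -> q_odd
  Position 4: read '1', 1-count=4 -> q_even
  Position 5: read '0', 1-count=4 -> q_even (no change)
  Position 6: read '1', 1-count=5 -> q_odd
  Position 7: read '1', 1-count=6 -> q_even
Final state: q_even, total 1s = 6 (even); the DFA requires an even count -> accept

1


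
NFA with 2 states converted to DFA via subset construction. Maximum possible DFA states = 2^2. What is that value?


NFA has 2 states
Subset construction: each DFA state = subset of NFA states
Maximum subsets = 2^2
2^2 = 4

4


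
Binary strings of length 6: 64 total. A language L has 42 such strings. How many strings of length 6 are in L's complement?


Alphabet: {0,1}
String length: 6
Total strings of length 6 = 2^6 = 64
Strings in L = 42
Complement = total - |L|
= 64 - 42
= 22

22


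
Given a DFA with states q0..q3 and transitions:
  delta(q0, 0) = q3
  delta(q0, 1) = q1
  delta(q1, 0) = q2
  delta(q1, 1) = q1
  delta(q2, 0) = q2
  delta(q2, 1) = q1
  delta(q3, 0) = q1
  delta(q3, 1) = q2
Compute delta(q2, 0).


Looking up transition function:
delta(q2, 0) in the table
Row: q2, Column: 0
Result: q2

q2


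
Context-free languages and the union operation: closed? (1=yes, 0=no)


CFL closure properties:
  Closed under: union, concatenation, Kleene star
  NOT closed under: intersection, complement
Operation 'union' is in closed list -> Yes (closed)

1


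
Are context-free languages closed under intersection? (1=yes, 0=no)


CFL closure properties:
  Closed under: union, concatenation, Kleene star
  NOT closed under: intersection, complement
Operation 'intersection' is in not-closed list -> No (not closed)

0


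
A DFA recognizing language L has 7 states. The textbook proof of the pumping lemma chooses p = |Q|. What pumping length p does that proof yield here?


Pumping lemma for regular languages (standard proof):
Take p = |Q|, the number of DFA states.
Any string of length >= |Q| passes through |Q|+1 states while reading its first |Q| symbols,
so by pigeonhole some state repeats, giving the loop that can be pumped.
Here |Q| = 7
Therefore the proof uses p = 7

7


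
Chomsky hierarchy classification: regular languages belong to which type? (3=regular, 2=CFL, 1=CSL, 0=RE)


Chomsky hierarchy levels:
  Type 3: Regular (DFA/NFA/regex)
  Type 2: Context-free (PDA)
  Type 1: Context-sensitive
  Type 0: Recursively enumerable (TM)
'regular' corresponds to Type 3

3


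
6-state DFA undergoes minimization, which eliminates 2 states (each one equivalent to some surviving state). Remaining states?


Original DFA: 6 states
Redundant states removed: 2
Minimized states = original - removed
= 6 - 2
= 4

4


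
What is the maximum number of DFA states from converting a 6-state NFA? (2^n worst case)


NFA has 6 states
Subset construction: each DFA state = subset of NFA states
Maximum subsets = 2^6
2^6 = 64

64


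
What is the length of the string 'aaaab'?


String: 'aaaab'
Counting characters:
  'a' appears 4 time(s)
  'b' appears 1 time(s)
Total length = 4 + 1 = 5

5


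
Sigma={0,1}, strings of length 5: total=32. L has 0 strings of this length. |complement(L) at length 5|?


Alphabet: {0,1}
String length: 5
Total strings of length 5 = 2^5 = 32
Strings in L = 0
Complement = total - |L|
= 32 - 0
= 32

32


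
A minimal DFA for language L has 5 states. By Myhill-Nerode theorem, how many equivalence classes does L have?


Myhill-Nerode theorem:
Number of equivalence classes = number of states in minimal DFA
Minimal DFA states = 5
Therefore equivalence classes = 5

5


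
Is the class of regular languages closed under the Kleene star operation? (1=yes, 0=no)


Regular languages are closed under:
- Union (DFA product construction)
- Intersection (DFA product construction)
- Complement (swap accept/reject states)
- Concatenation (NFA construction)
- Kleene star (NFA construction)
Kleene star is in this list
Therefore: closed

1


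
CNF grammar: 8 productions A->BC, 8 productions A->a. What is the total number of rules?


CNF allows two rule forms:
  A -> BC (binary): 8 rules
  A -> a (terminal): 8 rules
Total = 8 + 8 = 16

16


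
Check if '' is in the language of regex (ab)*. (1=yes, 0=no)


Pattern: (ab)*
String: ''
Pattern requires: zero or more repetitions of 'ab'
Pairs: []
All pairs are 'ab'? Yes
Result: 1

1


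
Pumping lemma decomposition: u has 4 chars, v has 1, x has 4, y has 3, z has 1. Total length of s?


|s| = |u| + |v| + |x| + |y| + |z|
= 4 + 1 + 4 + 3 + 1
= 5 + 4 + 4
= 9 + 4
= 13

13


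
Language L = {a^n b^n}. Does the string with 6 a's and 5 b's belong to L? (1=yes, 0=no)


Language requires equal numbers of a's and b's
PDA pushes for each 'a', pops for each 'b'
Number of a's = 6
Number of b's = 5
6 != 5 -> Reject

0


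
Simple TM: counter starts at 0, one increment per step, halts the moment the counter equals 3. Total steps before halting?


Counter starts at 0. Counting sequence:
  Step 1: counter = 1
  Step 2: counter = 2
  Step 3: counter = 3
Counter reached 3 -> halt
Total steps = 3

3


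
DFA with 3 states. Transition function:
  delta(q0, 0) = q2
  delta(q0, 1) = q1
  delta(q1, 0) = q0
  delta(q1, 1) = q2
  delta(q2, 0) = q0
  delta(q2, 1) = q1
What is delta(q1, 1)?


Looking up transition function:
delta(q1, 1) in the table
Row: q1, Column: 1
Result: q2

q2


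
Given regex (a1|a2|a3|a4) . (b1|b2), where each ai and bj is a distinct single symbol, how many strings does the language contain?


First group: 4 alternatives
Second group: 2 alternatives
Concatenation: each choice from group 1 pairs with each from group 2
Total = 4 x 2 = 8

8


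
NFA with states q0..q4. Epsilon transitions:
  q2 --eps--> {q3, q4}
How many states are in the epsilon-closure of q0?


Starting from q0
Initialize closure = {q0}
q0 has no outgoing epsilon transitions -> nothing to add
Final closure: {q0}
Size = 1

1


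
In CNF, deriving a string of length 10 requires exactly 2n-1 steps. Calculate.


Chomsky Normal Form derivation:
String length n = 10
Each step either:
  - Splits a nonterminal into two (n-1 such steps)
  - Converts a nonterminal to terminal (n such steps)
Total = (n-1) + n = 2n - 1
= 2(10) - 1
= 20 - 1
= 19

19


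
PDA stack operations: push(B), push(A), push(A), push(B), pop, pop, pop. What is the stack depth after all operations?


Tracing stack operations:
  push(B) -> stack = [B], depth=1
  push(A) -> stack = [B,A], depth=2
  push(A) -> stack = [B,A,A], depth=3
  push(B) -> stack = [B,A,A,B], depth=4
  pop -> removed B, stack = [B,A,A], depth=3
  pop -> removed A, stack = [B,A], depth=2
  pop -> removed A, stack = [B], depth=1
Final depth = 1

1


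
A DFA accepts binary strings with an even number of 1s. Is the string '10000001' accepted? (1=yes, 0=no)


DFA has 2 states: q_even (start, accept=yes) and q_odd
Processing string '10000001' character by character:
  Position 0: read '1', 1-count=1 -> q_odd
  Position 1: read '0', 1-count=1 -> q_odd (no change)
  Position 2: read '0', 1-count=1 -> q_odd (no change)
  Position 3: read '0', 1-count=1 -> q_odd (no change)
  Position 4: read '0', 1-count=1 -> q_odd (no change)
  Position 5: read '0', 1-count=1 -> q_odd (no change)
  Position 6: read '0', 1-count=1 -> q_odd (no change)
  Position 7: read '1', 1-count=2 -> q_even
Final state: q_even, total 1s = 2 (even); the DFA requires an even count -> accept

1


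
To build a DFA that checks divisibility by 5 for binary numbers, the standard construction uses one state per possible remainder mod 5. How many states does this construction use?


Divisibility by 5 is tracked via the remainder mod 5: 0, 1, ..., 4
The construction assigns one state to each remainder
Number of remainders = 5

5


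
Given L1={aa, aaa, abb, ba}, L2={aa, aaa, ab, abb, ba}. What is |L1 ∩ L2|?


L1 = {aa, aaa, abb, ba}
L2 = {aa, aaa, ab, abb, ba}
Checking each string in L1 against L2:
  'aa': in L2? Yes
  'aaa': in L2? Yes
  'abb': in L2? Yes
  'ba': in L2? Yes
Intersection = {aa, aaa, abb, ba}
|L1 ∩ L2| = 4

4


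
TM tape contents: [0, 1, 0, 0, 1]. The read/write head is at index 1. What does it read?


Tape: [0, 1, 0, 0, 1]
Positions: 0 1 2 3 4
Values:    0 1 0 0 1
Head at position 1
tape[1] = 1

1


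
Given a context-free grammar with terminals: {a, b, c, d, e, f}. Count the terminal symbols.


Terminal symbols: a, b, c, d, e, f
Counting each: a (#1), b (#2), c (#3), d (#4), e (#5), f (#6)
Total = 6

6


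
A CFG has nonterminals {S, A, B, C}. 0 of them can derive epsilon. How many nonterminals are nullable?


Nonterminals: {S, A, B, C}
A nonterminal is nullable if it can derive epsilon
Counting nullable nonterminals: 0
Total nullable = 0

0


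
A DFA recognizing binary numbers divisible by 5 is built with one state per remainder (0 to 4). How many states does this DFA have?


Divisibility by 5 is tracked via the remainder mod 5: 0, 1, ..., 4
The construction assigns one state to each remainder
Number of remainders = 5

5


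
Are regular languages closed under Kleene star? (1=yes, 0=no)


Regular languages are closed under:
- Union (DFA product construction)
- Intersection (DFA product construction)
- Complement (swap accept/reject states)
- Concatenation (NFA construction)
- Kleene star (NFA construction)
Kleene star is in this list
Therefore: closed

1


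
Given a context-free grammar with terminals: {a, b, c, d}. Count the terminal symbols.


Terminal symbols: a, b, c, d
Counting each: a (#1), b (#2), c (#3), d (#4)
Total = 4

4


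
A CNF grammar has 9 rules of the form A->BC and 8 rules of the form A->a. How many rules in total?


CNF allows two rule forms:
  A -> BC (binary): 9 rules
  A -> a (terminal): 8 rules
Total = 9 + 8 = 17

17


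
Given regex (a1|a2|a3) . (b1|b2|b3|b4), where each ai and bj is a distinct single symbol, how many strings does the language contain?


First group: 3 alternatives
Second group: 4 alternatives
Concatenation: each choice from group 1 pairs with each from group 2
Total = 3 x 4 = 12

12


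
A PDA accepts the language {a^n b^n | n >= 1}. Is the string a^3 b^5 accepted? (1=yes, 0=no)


Language requires equal numbers of a's and b's
PDA pushes for each 'a', pops for each 'b'
Number of a's = 3
Number of b's = 5
3 != 5 -> Reject

0


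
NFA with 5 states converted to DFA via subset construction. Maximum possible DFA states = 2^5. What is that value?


NFA has 5 states
Subset construction: each DFA state = subset of NFA states
Maximum subsets = 2^5
2^5 = 32

32


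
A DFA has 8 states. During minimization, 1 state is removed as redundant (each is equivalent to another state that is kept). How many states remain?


Original DFA: 8 states
Redundant states removed: 1
Minimized states = original - removed
= 8 - 1
= 7

7


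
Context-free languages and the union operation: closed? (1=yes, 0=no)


CFL closure properties:
  Closed under: union, concatenation, Kleene star
  NOT closed under: intersection, complement
Operation 'union' is in closed list -> Yes (closed)

1


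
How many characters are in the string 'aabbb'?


String: 'aabbb'
Counting characters:
  'a' appears 2 time(s)
  'b' appears 3 time(s)
Total length = 2 + 3 = 5

5


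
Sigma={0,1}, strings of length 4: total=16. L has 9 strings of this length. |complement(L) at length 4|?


Alphabet: {0,1}
String length: 4
Total strings of length 4 = 2^4 = 16
Strings in L = 9
Complement = total - |L|
= 16 - 9
= 7

7


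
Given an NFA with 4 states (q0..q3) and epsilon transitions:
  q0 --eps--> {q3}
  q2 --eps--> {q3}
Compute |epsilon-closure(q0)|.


Starting from q0
Initialize closure = {q0}
Follow epsilon from q0 -> add q3
Final closure: {q0, q3}
Size = 2

2


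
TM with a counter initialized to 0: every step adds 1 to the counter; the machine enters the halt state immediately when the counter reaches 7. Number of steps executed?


Counter starts at 0. Counting sequence:
  Step 1: counter = 1
  Step 2: counter = 2
  Step 3: counter = 3
  Step 4: counter = 4
  Step 5: counter = 5
  Step 6: counter = 6
  Step 7: counter = 7
Counter reached 7 -> halt
Total steps = 7

7


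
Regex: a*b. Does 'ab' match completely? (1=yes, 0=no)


Pattern: a*b
String: 'ab'
Pattern requires: zero or more 'a's followed by exactly one 'b'
Found 1 leading 'a's
Remaining: 'b'
Remaining is exactly 'b' -> match
Result: 1

1


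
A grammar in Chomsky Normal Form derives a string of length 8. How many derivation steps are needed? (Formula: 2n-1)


Chomsky Normal Form derivation:
String length n = 8
Each step either:
  - Splits a nonterminal into two (n-1 such steps)
  - Converts a nonterminal to terminal (n such steps)
Total = (n-1) + n = 2n - 1
= 2(8) - 1
= 16 - 1
= 15

15


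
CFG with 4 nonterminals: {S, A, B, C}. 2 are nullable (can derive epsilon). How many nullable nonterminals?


Nonterminals: {S, A, B, C}
A nonterminal is nullable if it can derive epsilon
Counting nullable nonterminals: 2
Total nullable = 2

2


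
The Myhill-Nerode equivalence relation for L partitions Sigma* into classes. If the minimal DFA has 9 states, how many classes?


Myhill-Nerode theorem:
Number of equivalence classes = number of states in minimal DFA
Minimal DFA states = 9
Therefore equivalence classes = 9

9


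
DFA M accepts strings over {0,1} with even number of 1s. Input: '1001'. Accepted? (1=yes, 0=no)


DFA has 2 states: q_even (start, accept=yes) and q_odd
Processing string '1001' character by character:
  Position 0: read '1', 1-count=1 -> q_odd
  Position 1: read '0', 1-count=1 -> q_odd (no change)
  Position 2: read '0', 1-count=1 -> q_odd (no change)
  Position 3: read '1', 1-count=2 -> q_even
Final state: q_even, total 1s = 2 (even); the DFA requires an even count -> accept

1


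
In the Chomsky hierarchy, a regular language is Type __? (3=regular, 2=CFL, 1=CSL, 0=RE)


Chomsky hierarchy levels:
  Type 3: Regular (DFA/NFA/regex)
  Type 2: Context-free (PDA)
  Type 1: Context-sensitive
  Type 0: Recursively enumerable (TM)
'regular' corresponds to Type 3

3


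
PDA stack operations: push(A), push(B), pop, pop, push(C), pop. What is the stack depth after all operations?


Tracing stack operations:
  push(A) -> stack = [A], depth=1
  push(B) -> stack = [A,B], depth=2
  pop -> removed B, stack = [A], depth=1
  pop -> removed A, stack = [], depth=0
  push(C) -> stack = [C], depth=1
  pop -> removed C, stack = [], depth=0
Final depth = 0

0


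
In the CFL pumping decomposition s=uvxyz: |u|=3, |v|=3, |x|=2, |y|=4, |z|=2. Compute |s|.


|s| = |u| + |v| + |x| + |y| + |z|
= 3 + 3 + 2 + 4 + 2
= 6 + 2 + 6
= 8 + 6
= 14

14


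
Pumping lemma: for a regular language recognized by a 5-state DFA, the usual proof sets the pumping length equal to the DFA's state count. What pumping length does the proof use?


Pumping lemma for regular languages (standard proof):
Take p = |Q|, the number of DFA states.
Any string of length >= |Q| passes through |Q|+1 states while reading its first |Q| symbols,
so by pigeonhole some state repeats, giving the loop that can be pumped.
Here |Q| = 5
Therefore the proof uses p = 5

5


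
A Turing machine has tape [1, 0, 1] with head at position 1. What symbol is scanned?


Tape: [1, 0, 1]
Positions: 0 1 2
Values:    1 0 1
Head at position 1
tape[1] = 0

0


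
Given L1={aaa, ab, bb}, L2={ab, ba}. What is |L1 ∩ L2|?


L1 = {aaa, ab, bb}
L2 = {ab, ba}
Checking each string in L1 against L2:
  'aaa': in L2? No
  'ab': in L2? Yes
  'bb': in L2? No
Intersection = {ab}
|L1 ∩ L2| = 1

1


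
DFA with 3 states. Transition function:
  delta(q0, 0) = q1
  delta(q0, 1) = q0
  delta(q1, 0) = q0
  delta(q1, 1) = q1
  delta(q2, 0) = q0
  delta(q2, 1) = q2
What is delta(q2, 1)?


Looking up transition function:
delta(q2, 1) in the table
Row: q2, Column: 1
Result: q2

q2


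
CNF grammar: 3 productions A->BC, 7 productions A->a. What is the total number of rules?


CNF allows two rule forms:
  A -> BC (binary): 3 rules
  A -> a (terminal): 7 rules
Total = 3 + 7 = 10

10


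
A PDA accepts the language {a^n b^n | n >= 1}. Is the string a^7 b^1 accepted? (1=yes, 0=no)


Language requires equal numbers of a's and b's
PDA pushes for each 'a', pops for each 'b'
Number of a's = 7
Number of b's = 1
7 != 1 -> Reject

0


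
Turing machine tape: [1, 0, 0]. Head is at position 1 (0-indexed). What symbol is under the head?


Tape: [1, 0, 0]
Positions: 0 1 2
Values:    1 0 0
Head at position 1
tape[1] = 0

0


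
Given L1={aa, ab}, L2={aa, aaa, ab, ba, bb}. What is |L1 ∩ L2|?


L1 = {aa, ab}
L2 = {aa, aaa, ab, ba, bb}
Checking each string in L1 against L2:
  'aa': in L2? Yes
  'ab': in L2? Yes
Intersection = {aa, ab}
|L1 ∩ L2| = 2

2


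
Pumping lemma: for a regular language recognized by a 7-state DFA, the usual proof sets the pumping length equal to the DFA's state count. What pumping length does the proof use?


Pumping lemma for regular languages (standard proof):
Take p = |Q|, the number of DFA states.
Any string of length >= |Q| passes through |Q|+1 states while reading its first |Q| symbols,
so by pigeonhole some state repeats, giving the loop that can be pumped.
Here |Q| = 7
Therefore the proof uses p = 7

7


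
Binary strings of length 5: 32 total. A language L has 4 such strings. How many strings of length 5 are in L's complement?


Alphabet: {0,1}
String length: 5
Total strings of length 5 = 2^5 = 32
Strings in L = 4
Complement = total - |L|
= 32 - 4
= 28

28


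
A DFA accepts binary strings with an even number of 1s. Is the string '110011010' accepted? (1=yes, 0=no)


DFA has 2 states: q_even (start, accept=yes) and q_odd
Processing string '110011010' character by character:
  Position 0: read '1', 1-count=1 -> q_odd
  Position 1: read '1', 1-count=2 -> q_even
  Position 2: read '0', 1-count=2 -> q_even (no change)
  Position 3: read '0', 1-count=2 -> q_even (no change)
  Position 4: read '1', 1-count=3 -> q_odd
  Position 5: read '1', 1-count=4 -> q_even
  Position 6: read '0', 1-count=4 -> q_even (no change)
  Position 7: read '1', 1-count=5 -> q_odd
  Position 8: read '0', 1-count=5 -> q_odd (no change)
Final state: q_odd, total 1s = 5 (odd); the DFA requires an even count -> reject

0


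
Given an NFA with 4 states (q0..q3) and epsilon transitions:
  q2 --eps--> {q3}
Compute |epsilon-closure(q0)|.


Starting from q0
Initialize closure = {q0}
q0 has no outgoing epsilon transitions -> nothing to add
Final closure: {q0}
Size = 1

1


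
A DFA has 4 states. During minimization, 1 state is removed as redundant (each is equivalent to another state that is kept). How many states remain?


Original DFA: 4 states
Redundant states removed: 1
Minimized states = original - removed
= 4 - 1
= 3

3


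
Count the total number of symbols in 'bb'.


String: 'bb'
Counting characters:
  'b' appears 2 time(s)
Total length = 0 + 2 = 2

2


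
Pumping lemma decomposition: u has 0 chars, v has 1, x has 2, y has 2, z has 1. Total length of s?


|s| = |u| + |v| + |x| + |y| + |z|
= 0 + 1 + 2 + 2 + 1
= 1 + 2 + 3
= 3 + 3
= 6

6


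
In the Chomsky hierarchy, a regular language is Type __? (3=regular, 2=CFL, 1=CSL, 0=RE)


Chomsky hierarchy levels:
  Type 3: Regular (DFA/NFA/regex)
  Type 2: Context-free (PDA)
  Type 1: Context-sensitive
  Type 0: Recursively enumerable (TM)
'regular' corresponds to Type 3

3


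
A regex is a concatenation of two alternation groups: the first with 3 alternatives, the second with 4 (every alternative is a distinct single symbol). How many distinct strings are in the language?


First group: 3 alternatives
Second group: 4 alternatives
Concatenation: each choice from group 1 pairs with each from group 2
Total = 3 x 4 = 12

12


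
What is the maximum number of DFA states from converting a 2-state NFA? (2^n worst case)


NFA has 2 states
Subset construction: each DFA state = subset of NFA states
Maximum subsets = 2^2
2^2 = 4

4


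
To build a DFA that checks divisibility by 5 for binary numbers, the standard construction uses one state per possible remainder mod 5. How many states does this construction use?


Divisibility by 5 is tracked via the remainder mod 5: 0, 1, ..., 4
The construction assigns one state to each remainder
Number of remainders = 5

5


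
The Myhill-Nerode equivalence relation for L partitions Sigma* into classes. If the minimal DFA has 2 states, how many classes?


Myhill-Nerode theorem:
Number of equivalence classes = number of states in minimal DFA
Minimal DFA states = 2
Therefore equivalence classes = 2

2


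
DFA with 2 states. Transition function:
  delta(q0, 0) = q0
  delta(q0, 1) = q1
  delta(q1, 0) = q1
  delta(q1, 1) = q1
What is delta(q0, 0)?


Looking up transition function:
delta(q0, 0) in the table
Row: q0, Column: 0
Result: q0

q0


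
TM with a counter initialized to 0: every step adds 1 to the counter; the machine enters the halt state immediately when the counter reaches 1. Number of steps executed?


Counter starts at 0. Counting sequence:
  Step 1: counter = 1
Counter reached 1 -> halt
Total steps = 1

1


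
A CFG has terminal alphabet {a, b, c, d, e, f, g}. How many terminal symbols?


Terminal symbols: a, b, c, d, e, f, g
Counting each: a (#1), b (#2), c (#3), d (#4), e (#5), f (#6), g (#7)
Total = 7

7


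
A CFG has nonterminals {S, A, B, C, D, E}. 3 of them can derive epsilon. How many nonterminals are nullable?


Nonterminals: {S, A, B, C, D, E}
A nonterminal is nullable if it can derive epsilon
Counting nullable nonterminals: 3
Total nullable = 3

3


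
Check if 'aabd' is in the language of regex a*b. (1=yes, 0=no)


Pattern: a*b
String: 'aabd'
Pattern requires: zero or more 'a's followed by exactly one 'b'
Found 2 leading 'a's
Remaining: 'bd'
Remaining is not 'b' -> no match
Result: 0

0


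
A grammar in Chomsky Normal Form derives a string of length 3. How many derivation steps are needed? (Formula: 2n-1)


Chomsky Normal Form derivation:
String length n = 3
Each step either:
  - Splits a nonterminal into two (n-1 such steps)
  - Converts a nonterminal to terminal (n such steps)
Total = (n-1) + n = 2n - 1
= 2(3) - 1
= 6 - 1
= 5

5


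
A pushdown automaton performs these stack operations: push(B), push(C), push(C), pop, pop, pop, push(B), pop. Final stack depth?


Tracing stack operations:
  push(B) -> stack = [B], depth=1
  push(C) -> stack = [B,C], depth=2
  push(C) -> stack = [B,C,C], depth=3
  pop -> removed C, stack = [B,C], depth=2
  pop -> removed C, stack = [B], depth=1
  pop -> removed B, stack = [], depth=0
  push(B) -> stack = [B], depth=1
  pop -> removed B, stack = [], depth=0
Final depth = 0

0


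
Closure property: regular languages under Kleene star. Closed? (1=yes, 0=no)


Regular languages are closed under:
- Union (DFA product construction)
- Intersection (DFA product construction)
- Complement (swap accept/reject states)
- Concatenation (NFA construction)
- Kleene star (NFA construction)
Kleene star is in this list
Therefore: closed

1


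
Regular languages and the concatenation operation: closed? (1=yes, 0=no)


Regular languages are closed under all standard operations:
- Union: Yes (product construction)
- Intersection: Yes (product construction)
- Complement: Yes (swap accept/reject)
- Concatenation: Yes (NFA construction)
Operation: concatenation -> Closed

1


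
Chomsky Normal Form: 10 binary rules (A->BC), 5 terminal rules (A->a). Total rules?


CNF allows two rule forms:
  A -> BC (binary): 10 rules
  A -> a (terminal): 5 rules
Total = 10 + 5 = 15

15


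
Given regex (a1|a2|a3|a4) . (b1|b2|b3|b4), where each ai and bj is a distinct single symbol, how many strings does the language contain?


First group: 4 alternatives
Second group: 4 alternatives
Concatenation: each choice from group 1 pairs with each from group 2
Total = 4 x 4 = 16

16


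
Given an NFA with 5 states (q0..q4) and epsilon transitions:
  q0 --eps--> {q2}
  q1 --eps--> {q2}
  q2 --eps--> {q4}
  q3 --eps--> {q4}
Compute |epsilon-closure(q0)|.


Starting from q0
Initialize closure = {q0}
Follow epsilon from q0 -> add q2
Follow epsilon from q2 -> add q4
Final closure: {q0, q2, q4}
Size = 3

3


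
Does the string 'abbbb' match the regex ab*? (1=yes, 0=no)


Pattern: ab*
String: 'abbbb'
Pattern requires: exactly one 'a' followed by zero or more 'b's
First char is 'a' -> OK
Rest 'bbbb': all b's? Yes
Result: 1

1


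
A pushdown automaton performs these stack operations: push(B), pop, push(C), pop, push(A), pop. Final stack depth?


Tracing stack operations:
  push(B) -> stack = [B], depth=1
  pop -> removed B, stack = [], depth=0
  push(C) -> stack = [C], depth=1
  pop -> removed C, stack = [], depth=0
  push(A) -> stack = [A], depth=1
  pop -> removed A, stack = [], depth=0
Final depth = 0

0


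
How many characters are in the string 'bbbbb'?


String: 'bbbbb'
Counting characters:
  'b' appears 5 time(s)
Total length = 0 + 5 = 5

5


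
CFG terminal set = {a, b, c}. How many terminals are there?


Terminal symbols: a, b, c
Counting each: a (#1), b (#2), c (#3)
Total = 3

3


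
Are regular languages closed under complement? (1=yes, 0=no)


Regular languages are closed under:
- Union (DFA product construction)
- Intersection (DFA product construction)
- Complement (swap accept/reject states)
- Concatenation (NFA construction)
- Kleene star (NFA construction)
complement is in this list
Therefore: closed

1


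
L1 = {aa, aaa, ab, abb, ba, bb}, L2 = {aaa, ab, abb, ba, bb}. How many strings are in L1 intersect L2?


L1 = {aa, aaa, ab, abb, ba, bb}
L2 = {aaa, ab, abb, ba, bb}
Checking each string in L1 against L2:
  'aa': in L2? No
  'aaa': in L2? Yes
  'ab': in L2? Yes
  'abb': in L2? Yes
  'ba': in L2? Yes
  'bb': in L2? Yes
Intersection = {aaa, ab, abb, ba, bb}
|L1 ∩ L2| = 5

5


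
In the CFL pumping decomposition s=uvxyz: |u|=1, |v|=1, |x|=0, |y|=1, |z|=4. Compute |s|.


|s| = |u| + |v| + |x| + |y| + |z|
= 1 + 1 + 0 + 1 + 4
= 2 + 0 + 5
= 2 + 5
= 7

7


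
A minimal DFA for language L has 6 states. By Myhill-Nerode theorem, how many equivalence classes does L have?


Myhill-Nerode theorem:
Number of equivalence classes = number of states in minimal DFA
Minimal DFA states = 6
Therefore equivalence classes = 6

6


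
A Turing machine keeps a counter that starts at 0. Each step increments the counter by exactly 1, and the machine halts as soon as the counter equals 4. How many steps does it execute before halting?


Counter starts at 0. Counting sequence:
  Step 1: counter = 1
  Step 2: counter = 2
  Step 3: counter = 3
  Step 4: counter = 4
Counter reached 4 -> halt
Total steps = 4

4


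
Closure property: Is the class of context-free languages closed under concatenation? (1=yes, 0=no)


CFL closure properties:
  Closed under: union, concatenation, Kleene star
  NOT closed under: intersection, complement
Operation 'concatenation' is in closed list -> Yes (closed)

1


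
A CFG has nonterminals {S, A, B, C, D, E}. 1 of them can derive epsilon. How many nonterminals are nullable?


Nonterminals: {S, A, B, C, D, E}
A nonterminal is nullable if it can derive epsilon
Counting nullable nonterminals: 1
Total nullable = 1

1


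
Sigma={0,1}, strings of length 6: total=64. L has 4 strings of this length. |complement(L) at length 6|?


Alphabet: {0,1}
String length: 6
Total strings of length 6 = 2^6 = 64
Strings in L = 4
Complement = total - |L|
= 64 - 4
= 60

60


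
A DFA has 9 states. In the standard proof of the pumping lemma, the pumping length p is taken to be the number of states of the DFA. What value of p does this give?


Pumping lemma for regular languages (standard proof):
Take p = |Q|, the number of DFA states.
Any string of length >= |Q| passes through |Q|+1 states while reading its first |Q| symbols,
so by pigeonhole some state repeats, giving the loop that can be pumped.
Here |Q| = 9
Therefore the proof uses p = 9

9


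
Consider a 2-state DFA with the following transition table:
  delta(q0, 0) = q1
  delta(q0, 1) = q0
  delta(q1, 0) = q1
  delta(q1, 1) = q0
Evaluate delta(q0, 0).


Looking up transition function:
delta(q0, 0) in the table
Row: q0, Column: 0
Result: q1

q1


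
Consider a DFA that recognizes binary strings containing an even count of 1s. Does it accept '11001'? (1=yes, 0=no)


DFA has 2 states: q_even (start, accept=yes) and q_odd
Processing string '11001' character by character:
  Position 0: read '1', 1-count=1 -> q_odd
  Position 1: read '1', 1-count=2 -> q_even
  Position 2: read '0', 1-count=2 -> q_even (no change)
  Position 3: read '0', 1-count=2 -> q_even (no change)
  Position 4: read '1', 1-count=3 -> q_odd
Final state: q_odd, total 1s = 3 (odd); the DFA requires an even count -> reject

0


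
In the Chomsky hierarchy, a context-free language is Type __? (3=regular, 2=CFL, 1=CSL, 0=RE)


Chomsky hierarchy levels:
  Type 3: Regular (DFA/NFA/regex)
  Type 2: Context-free (PDA)
  Type 1: Context-sensitive
  Type 0: Recursively enumerable (TM)
'context-free' corresponds to Type 2

2


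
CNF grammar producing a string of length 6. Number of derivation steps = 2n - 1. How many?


Chomsky Normal Form derivation:
String length n = 6
Each step either:
  - Splits a nonterminal into two (n-1 such steps)
  - Converts a nonterminal to terminal (n such steps)
Total = (n-1) + n = 2n - 1
= 2(6) - 1
= 12 - 1
= 11

11


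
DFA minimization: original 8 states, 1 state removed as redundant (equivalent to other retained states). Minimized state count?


Original DFA: 8 states
Redundant states removed: 1
Minimized states = original - removed
= 8 - 1
= 7

7


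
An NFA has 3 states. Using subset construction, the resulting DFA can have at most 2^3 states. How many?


NFA has 3 states
Subset construction: each DFA state = subset of NFA states
Maximum subsets = 2^3
2^3 = 8

8


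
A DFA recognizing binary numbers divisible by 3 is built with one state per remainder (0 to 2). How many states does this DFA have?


Divisibility by 3 is tracked via the remainder mod 3: 0, 1, ..., 2
The construction assigns one state to each remainder
Number of remainders = 3

3


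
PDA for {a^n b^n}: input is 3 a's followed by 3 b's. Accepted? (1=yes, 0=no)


Language requires equal numbers of a's and b's
PDA pushes for each 'a', pops for each 'b'
Number of a's = 3
Number of b's = 3
3 == 3 -> Accept

1


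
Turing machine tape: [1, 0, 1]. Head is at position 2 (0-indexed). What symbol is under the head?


Tape: [1, 0, 1]
Positions: 0 1 2
Values:    1 0 1
Head at position 2
tape[2] = 1

1


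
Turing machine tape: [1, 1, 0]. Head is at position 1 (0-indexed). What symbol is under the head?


Tape: [1, 1, 0]
Positions: 0 1 2
Values:    1 1 0
Head at position 1
tape[1] = 1

1


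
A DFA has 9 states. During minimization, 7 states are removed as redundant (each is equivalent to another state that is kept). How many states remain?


Original DFA: 9 states
Redundant states removed: 7
Minimized states = original - removed
= 9 - 7
= 2

2


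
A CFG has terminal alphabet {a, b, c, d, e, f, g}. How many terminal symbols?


Terminal symbols: a, b, c, d, e, f, g
Counting each: a (#1), b (#2), c (#3), d (#4), e (#5), f (#6), g (#7)
Total = 7

7


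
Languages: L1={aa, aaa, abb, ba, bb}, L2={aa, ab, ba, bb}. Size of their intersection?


L1 = {aa, aaa, abb, ba, bb}
L2 = {aa, ab, ba, bb}
Checking each string in L1 against L2:
  'aa': in L2? Yes
  'aaa': in L2? No
  'abb': in L2? No
  'ba': in L2? Yes
  'bb': in L2? Yes
Intersection = {aa, ba, bb}
|L1 ∩ L2| = 3

3


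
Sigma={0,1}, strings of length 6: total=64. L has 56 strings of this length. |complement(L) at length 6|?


Alphabet: {0,1}
String length: 6
Total strings of length 6 = 2^6 = 64
Strings in L = 56
Complement = total - |L|
= 64 - 56
= 8

8


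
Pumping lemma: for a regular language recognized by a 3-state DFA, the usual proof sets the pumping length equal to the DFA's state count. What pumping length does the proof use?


Pumping lemma for regular languages (standard proof):
Take p = |Q|, the number of DFA states.
Any string of length >= |Q| passes through |Q|+1 states while reading its first |Q| symbols,
so by pigeonhole some state repeats, giving the loop that can be pumped.
Here |Q| = 3
Therefore the proof uses p = 3

3


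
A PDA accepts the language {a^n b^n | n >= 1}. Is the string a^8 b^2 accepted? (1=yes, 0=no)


Language requires equal numbers of a's and b's
PDA pushes for each 'a', pops for each 'b'
Number of a's = 8
Number of b's = 2
8 != 2 -> Reject

0


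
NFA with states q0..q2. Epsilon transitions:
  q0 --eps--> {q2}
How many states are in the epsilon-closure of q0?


Starting from q0
Initialize closure = {q0}
Follow epsilon from q0 -> add q2
Final closure: {q0, q2}
Size = 2

2


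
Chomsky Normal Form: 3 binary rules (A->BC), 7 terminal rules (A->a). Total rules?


CNF allows two rule forms:
  A -> BC (binary): 3 rules
  A -> a (terminal): 7 rules
Total = 3 + 7 = 10

10


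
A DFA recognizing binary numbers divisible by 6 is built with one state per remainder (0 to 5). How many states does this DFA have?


Divisibility by 6 is tracked via the remainder mod 6: 0, 1, ..., 5
The construction assigns one state to each remainder
Number of remainders = 6

6


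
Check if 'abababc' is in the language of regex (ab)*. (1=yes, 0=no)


Pattern: (ab)*
String: 'abababc'
Pattern requires: zero or more repetitions of 'ab'
Length 7 is odd -> cannot be (ab)* -> no match
Result: 0

0


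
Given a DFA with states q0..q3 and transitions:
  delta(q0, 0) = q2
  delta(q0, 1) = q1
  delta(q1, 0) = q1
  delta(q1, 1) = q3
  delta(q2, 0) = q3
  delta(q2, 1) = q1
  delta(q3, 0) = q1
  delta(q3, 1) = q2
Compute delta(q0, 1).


Looking up transition function:
delta(q0, 1) in the table
Row: q0, Column: 1
Result: q1

q1
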